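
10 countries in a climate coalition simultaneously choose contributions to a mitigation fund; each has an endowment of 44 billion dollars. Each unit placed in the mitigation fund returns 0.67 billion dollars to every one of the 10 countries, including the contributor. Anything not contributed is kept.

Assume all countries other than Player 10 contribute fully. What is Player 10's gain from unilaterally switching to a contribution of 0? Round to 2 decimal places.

14.52 billion dollars

Switching from a contribution of 44 to 0 lets Player 10 keep an extra 44 billion dollars, but lowers the mitigation fund by 44, which costs Player 10 their own share of that drop: 0.67 × 44 = 29.48.
Net gain = 44 − 29.48 = 14.52. The private return per contributed unit (0.67) is below 1, so free-riding is indeed the best response regardless of what the others do.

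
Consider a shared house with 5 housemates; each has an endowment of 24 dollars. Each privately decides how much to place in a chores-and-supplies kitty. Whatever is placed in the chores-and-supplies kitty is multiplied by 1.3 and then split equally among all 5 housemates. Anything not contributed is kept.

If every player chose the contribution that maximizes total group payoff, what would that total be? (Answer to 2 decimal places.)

156.00 dollars

Each contributed unit returns 1.300 to the group as a whole (0.2600 to each of 5 players), which exceeds 1, so the social optimum is full contribution: group total = 1.300 × 120 = 156.00.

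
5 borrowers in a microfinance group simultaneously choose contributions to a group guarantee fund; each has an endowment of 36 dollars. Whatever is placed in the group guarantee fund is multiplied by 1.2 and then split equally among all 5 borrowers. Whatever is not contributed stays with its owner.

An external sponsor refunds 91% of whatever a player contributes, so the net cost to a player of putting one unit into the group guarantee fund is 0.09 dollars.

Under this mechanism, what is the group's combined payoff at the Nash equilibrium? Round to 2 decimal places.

379.80 dollars

With the mechanism, a contributed unit returns (1.2/5) / 0.09 = 2.6667 per unit of net cost to the contributor — now above 1 — so contributing fully is weakly dominant for every player.
So the Nash equilibrium is full contribution by all 5; the group earns 5 × (36 × 0.91 + 1.2 × 36) = 379.80.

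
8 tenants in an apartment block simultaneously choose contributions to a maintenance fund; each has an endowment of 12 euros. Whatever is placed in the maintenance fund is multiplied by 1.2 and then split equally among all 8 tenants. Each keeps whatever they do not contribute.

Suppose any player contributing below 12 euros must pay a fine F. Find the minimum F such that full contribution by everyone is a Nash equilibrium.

10.20 euros

Given the others contribute fully, the best deviation is to contribute 0 (any partial contribution still incurs the fine and gives up units whose private return 0.1500 is below 1).
Deviating from 12 to 0 saves 12 euros but forfeits the deviator's share of the drop in the maintenance fund: 1.2/8 × 12 = 1.80.
So the deviation gain is 12 − 1.80 = 10.20, and the fine must be at least 10.20 euros to wipe it out.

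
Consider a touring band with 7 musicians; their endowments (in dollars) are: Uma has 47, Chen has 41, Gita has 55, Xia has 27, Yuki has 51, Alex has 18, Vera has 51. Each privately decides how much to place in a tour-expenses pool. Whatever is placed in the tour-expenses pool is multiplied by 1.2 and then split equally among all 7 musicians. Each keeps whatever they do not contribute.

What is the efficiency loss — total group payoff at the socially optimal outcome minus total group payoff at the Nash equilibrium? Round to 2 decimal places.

58.00 dollars

The private return per contributed unit is 1.2/7 = 0.1714 < 1 for every player regardless of endowment, so the Nash equilibrium is zero contribution and the group total is Σ E_j = 47 + 41 + 55 + 27 + 51 + 18 + 51 = 290.
Each contributed unit returns 1.200 to the group, so the social optimum is full contribution by everyone: group total = 1.200 × 290 = 348.00.
Efficiency loss = (1.200 − 1) × 290 = 58.00.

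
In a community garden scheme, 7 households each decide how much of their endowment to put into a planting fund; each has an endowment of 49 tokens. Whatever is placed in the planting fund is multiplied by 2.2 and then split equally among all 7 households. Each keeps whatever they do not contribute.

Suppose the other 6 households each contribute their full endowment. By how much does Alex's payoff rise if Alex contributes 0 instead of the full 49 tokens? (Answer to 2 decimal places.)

33.60 tokens

Switching from a contribution of 49 to 0 lets Alex keep an extra 49 tokens, but lowers the planting fund by 49, which costs Alex their own share of that drop: 2.2/7 × 49 = 15.40.
Net gain = 49 − 15.40 = 33.60. The private return per contributed unit (0.3143) is below 1, so free-riding is indeed the best response regardless of what the others do.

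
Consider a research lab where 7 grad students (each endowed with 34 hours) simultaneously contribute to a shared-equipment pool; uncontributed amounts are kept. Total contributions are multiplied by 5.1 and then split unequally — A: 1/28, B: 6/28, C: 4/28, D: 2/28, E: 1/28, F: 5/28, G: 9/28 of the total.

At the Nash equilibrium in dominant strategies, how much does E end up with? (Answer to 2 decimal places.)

46.39 hours

Each unit j contributes comes back to j as 5.1 × (j's share), so j prefers to contribute only if that share exceeds 1/5.1 = 0.1961; otherwise keeping the unit dominates.
The shares above 0.1961 belong to B and G, contributing 34 each; the remaining 5 contribute 0. Total contributed: 68.
E keeps 34 and receives 5.1 × 68 × 1/28 = 12.39 from the shared-equipment pool, for a payoff of 46.39.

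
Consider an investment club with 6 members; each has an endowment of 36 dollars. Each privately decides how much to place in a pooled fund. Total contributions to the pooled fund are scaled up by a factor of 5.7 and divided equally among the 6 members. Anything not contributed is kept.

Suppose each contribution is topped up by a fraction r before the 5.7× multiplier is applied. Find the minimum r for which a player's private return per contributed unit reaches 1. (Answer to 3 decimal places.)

0.053

With matching at rate r, one contributed unit becomes (1 + r) in the pooled fund and returns 5.7 × (1 + r) / 6 to the contributor.
Setting this equal to 1: 1 + r = 6/5.7 = 1.0526.
So the minimum matching rate is r = 1.0526 − 1 = 0.053.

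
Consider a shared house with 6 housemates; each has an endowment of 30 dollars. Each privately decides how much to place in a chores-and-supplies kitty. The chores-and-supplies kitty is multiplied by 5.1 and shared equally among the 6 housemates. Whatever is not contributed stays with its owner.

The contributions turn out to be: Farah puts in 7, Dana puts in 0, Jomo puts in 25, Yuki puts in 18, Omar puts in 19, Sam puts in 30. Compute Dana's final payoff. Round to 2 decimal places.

Total contributed: 7 + 0 + 25 + 18 + 19 + 30 = 99.
Each receives 5.1 × 99 / 6 = 84.15 from the chores-and-supplies kitty.
Dana keeps 30 − 0 = 30, so Dana's payoff is 30 + 84.15 = 114.15.

114.15 dollars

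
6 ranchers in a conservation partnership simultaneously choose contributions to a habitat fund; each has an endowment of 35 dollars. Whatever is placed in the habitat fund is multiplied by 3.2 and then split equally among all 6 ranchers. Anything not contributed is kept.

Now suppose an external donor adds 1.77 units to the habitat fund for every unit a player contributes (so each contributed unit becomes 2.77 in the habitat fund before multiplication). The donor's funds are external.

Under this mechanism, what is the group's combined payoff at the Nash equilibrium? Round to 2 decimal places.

1861.44 dollars

Under the mechanism each unit contributed yields 3.2 × 2.77 / 6 = 1.4773 back to its contributor per unit of net cost, which exceeds 1, making full contribution the dominant choice for everyone.
At the Nash equilibrium everyone contributes 35. Group total payoff = 3.2 × 2.77 × 210 = 1861.44.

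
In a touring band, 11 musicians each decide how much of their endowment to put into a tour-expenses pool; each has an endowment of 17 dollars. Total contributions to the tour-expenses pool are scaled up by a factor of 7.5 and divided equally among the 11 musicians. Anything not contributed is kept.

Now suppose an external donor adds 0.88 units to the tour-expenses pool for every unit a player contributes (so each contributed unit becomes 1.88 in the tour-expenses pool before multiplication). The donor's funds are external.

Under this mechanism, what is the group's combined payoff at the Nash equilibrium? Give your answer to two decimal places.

2636.70 dollars

The effective private return per unit is now 7.5 × 1.88 / 11 = 1.2818 > 1, so every player's dominant strategy flips to full contribution.
At the Nash equilibrium everyone contributes 17. Group total payoff = 7.5 × 1.88 × 187 = 2636.70.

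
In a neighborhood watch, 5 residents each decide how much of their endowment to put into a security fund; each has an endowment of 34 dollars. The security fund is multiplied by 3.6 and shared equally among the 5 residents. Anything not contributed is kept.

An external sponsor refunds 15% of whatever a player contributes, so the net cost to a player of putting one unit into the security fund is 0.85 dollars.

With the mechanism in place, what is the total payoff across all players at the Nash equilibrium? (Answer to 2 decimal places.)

170.00 dollars

Even with the mechanism, each unit contributed returns only (3.6/5) / 0.85 = 0.8471 per unit of net cost, so contributing nothing is still dominant.
Everyone keeps their endowment and the group total is 5 × 34 = 170.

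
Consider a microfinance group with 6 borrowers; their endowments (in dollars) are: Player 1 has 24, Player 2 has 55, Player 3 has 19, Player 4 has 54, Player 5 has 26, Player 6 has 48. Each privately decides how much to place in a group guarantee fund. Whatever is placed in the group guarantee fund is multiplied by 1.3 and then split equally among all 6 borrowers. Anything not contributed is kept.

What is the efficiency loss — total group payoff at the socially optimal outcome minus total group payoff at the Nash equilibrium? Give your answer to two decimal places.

The private return per contributed unit is 1.3/6 = 0.2167 < 1 for every player regardless of endowment, so the Nash equilibrium is zero contribution and the group total is Σ E_j = 24 + 55 + 19 + 54 + 26 + 48 = 226.
Each contributed unit returns 1.300 to the group, so the social optimum is full contribution by everyone: group total = 1.300 × 226 = 293.80.
Efficiency loss = (1.300 − 1) × 226 = 67.80.

67.80 dollars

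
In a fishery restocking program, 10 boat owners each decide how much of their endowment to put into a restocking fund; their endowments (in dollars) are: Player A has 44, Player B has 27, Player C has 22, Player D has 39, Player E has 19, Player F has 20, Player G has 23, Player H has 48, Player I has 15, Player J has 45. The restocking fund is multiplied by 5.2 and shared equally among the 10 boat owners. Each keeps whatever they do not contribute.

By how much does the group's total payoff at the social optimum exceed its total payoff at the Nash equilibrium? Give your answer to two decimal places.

1268.40 dollars

The private return per contributed unit is 5.2/10 = 0.5200 < 1 for every player regardless of endowment, so the Nash equilibrium is zero contribution and the group total is Σ E_j = 44 + 27 + 22 + 39 + 19 + 20 + 23 + 48 + 15 + 45 = 302.
Each contributed unit returns 5.200 to the group, so the social optimum is full contribution by everyone: group total = 5.200 × 302 = 1570.40.
Efficiency loss = (5.200 − 1) × 302 = 1268.40.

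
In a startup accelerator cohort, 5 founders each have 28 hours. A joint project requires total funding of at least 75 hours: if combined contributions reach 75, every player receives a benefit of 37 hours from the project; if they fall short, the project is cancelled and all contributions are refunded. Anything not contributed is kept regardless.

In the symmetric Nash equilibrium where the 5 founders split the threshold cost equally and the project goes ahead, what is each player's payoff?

50 hours

Equal share of the threshold: 75/5 = 15.
At this profile no one gains by cutting their contribution: any cut drops the total below 75, the project is cancelled, contributions are refunded, and the deviator ends with 28, which is less than 28 − 15 + 37 = 50. Contributing more than 15 just wastes the excess. So contributing exactly 15 is a best response.
Each player's payoff: 28 − 15 + 37 = 50.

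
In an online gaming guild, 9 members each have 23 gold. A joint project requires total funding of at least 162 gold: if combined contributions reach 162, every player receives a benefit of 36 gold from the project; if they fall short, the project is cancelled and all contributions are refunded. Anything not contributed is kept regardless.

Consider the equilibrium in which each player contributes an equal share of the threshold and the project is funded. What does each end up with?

Equal share of the threshold: 162/9 = 18.
At this profile no one gains by cutting their contribution: any cut drops the total below 162, the project is cancelled, contributions are refunded, and the deviator ends with 23, which is less than 23 − 18 + 36 = 41. Contributing more than 18 just wastes the excess. So contributing exactly 18 is a best response.
Each player's payoff: 23 − 18 + 36 = 41.

41 gold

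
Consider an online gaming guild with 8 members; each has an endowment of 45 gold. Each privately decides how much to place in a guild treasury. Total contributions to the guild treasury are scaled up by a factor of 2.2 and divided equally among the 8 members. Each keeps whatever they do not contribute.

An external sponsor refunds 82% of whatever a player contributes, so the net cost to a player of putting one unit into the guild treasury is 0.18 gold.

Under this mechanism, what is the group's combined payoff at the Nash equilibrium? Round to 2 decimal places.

1087.20 gold

With the mechanism, a contributed unit returns (2.2/8) / 0.18 = 1.5278 per unit of net cost to the contributor — now above 1 — so contributing fully is weakly dominant for every player.
So the Nash equilibrium is full contribution by all 8; the group earns 8 × (45 × 0.82 + 2.2 × 45) = 1087.20.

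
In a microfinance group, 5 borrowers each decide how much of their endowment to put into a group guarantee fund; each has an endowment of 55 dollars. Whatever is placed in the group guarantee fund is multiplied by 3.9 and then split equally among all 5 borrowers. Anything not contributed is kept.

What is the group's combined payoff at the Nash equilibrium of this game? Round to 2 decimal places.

275.00 dollars

Each contributed unit returns 3.9/5 = 0.7800 to its contributor — below 1 — so contributing 0 is dominant for every player. At the Nash equilibrium everyone keeps their 55, and the group total is 5 × 55 = 275.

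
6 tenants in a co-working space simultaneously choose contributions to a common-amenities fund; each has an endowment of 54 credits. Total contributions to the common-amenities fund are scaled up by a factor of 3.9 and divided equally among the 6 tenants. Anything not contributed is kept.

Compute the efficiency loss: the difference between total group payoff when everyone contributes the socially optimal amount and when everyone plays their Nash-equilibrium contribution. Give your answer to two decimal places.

939.60 credits

Each contributed unit returns 3.9/6 = 0.6500 to its contributor — below 1 — so contributing 0 is dominant for every player. At the Nash equilibrium everyone keeps their 54, and the group total is 6 × 54 = 324.
Each contributed unit returns 3.900 to the group as a whole (0.6500 to each of 6 players), which exceeds 1, so the social optimum is full contribution: group total = 3.900 × 324 = 1263.60.
Efficiency loss = 1263.60 − 324 = 939.60.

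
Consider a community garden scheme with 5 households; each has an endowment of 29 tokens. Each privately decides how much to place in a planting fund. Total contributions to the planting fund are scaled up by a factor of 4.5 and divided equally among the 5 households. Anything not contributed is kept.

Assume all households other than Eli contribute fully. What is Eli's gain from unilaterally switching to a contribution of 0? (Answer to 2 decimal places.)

2.90 tokens

Switching from a contribution of 29 to 0 lets Eli keep an extra 29 tokens, but lowers the planting fund by 29, which costs Eli their own share of that drop: 4.5/5 × 29 = 26.10.
Net gain = 29 − 26.10 = 2.90. The private return per contributed unit (0.9000) is below 1, so free-riding is indeed the best response regardless of what the others do.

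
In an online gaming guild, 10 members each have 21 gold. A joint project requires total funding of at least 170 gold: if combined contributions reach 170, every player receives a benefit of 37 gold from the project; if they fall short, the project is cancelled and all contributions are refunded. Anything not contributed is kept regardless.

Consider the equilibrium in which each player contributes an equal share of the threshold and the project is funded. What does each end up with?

Equal share of the threshold: 170/10 = 17.
At this profile no one gains by cutting their contribution: any cut drops the total below 170, the project is cancelled, contributions are refunded, and the deviator ends with 21, which is less than 21 − 17 + 37 = 41. Contributing more than 17 just wastes the excess. So contributing exactly 17 is a best response.
Each player's payoff: 21 − 17 + 37 = 41.

41 gold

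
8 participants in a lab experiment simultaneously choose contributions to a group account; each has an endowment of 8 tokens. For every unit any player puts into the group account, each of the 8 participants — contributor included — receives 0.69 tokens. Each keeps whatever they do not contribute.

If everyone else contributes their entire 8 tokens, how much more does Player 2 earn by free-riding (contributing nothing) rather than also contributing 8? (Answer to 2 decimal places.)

Switching from a contribution of 8 to 0 lets Player 2 keep an extra 8 tokens, but lowers the group account by 8, which costs Player 2 their own share of that drop: 0.69 × 8 = 5.52.
Net gain = 8 − 5.52 = 2.48. The private return per contributed unit (0.69) is below 1, so free-riding is indeed the best response regardless of what the others do.

2.48 tokens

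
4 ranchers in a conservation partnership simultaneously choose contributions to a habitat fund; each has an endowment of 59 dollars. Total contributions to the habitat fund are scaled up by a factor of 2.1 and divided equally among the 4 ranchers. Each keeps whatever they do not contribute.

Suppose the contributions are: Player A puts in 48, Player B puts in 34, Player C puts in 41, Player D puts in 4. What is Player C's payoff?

Total contributed: 48 + 34 + 41 + 4 = 127.
Each receives 2.1 × 127 / 4 = 66.68 from the habitat fund.
Player C keeps 59 − 41 = 18, so Player C's payoff is 18 + 66.68 = 84.68.

84.68 dollars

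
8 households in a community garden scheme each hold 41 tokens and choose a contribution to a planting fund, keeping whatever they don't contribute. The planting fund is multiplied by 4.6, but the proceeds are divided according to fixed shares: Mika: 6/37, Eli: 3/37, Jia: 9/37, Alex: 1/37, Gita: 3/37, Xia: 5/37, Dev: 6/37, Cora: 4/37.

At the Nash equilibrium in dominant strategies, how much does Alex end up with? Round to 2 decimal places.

46.10 tokens

Each unit j contributes comes back to j as 4.6 × (j's share), so j prefers to contribute only if that share exceeds 1/4.6 = 0.2174; otherwise keeping the unit dominates.
Jia alone (share 9/37) is above the threshold, contributing 41; the remaining 7 contribute 0. Total contributed: 41.
Alex keeps 41 and receives 4.6 × 41 × 1/37 = 5.10 from the planting fund, for a payoff of 46.10.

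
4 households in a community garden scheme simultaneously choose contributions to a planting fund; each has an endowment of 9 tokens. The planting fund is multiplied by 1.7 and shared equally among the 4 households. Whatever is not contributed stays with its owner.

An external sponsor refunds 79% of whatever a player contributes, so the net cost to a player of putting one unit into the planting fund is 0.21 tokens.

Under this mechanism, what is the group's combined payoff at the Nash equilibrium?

89.64 tokens

Under the mechanism each unit contributed yields (1.7/4) / 0.21 = 2.0238 back to its contributor per unit of net cost, which exceeds 1, making full contribution the dominant choice for everyone.
At the Nash equilibrium everyone contributes 9. Group total payoff = 4 × (9 × 0.79 + 1.7 × 9) = 89.64.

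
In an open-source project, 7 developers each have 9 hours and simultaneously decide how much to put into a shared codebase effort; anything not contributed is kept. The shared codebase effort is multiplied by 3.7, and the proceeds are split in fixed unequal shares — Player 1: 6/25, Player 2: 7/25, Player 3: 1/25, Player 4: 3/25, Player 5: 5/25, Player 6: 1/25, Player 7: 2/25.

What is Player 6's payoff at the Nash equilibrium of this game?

10.33 hours

A player with share s gets back 3.7·s per unit contributed, so full contribution is dominant for anyone with s > 1/3.7 = 0.2703 and zero contribution is dominant for anyone below.
The only share above 0.2703 is Player 2's 7/25, contributing 9; the remaining 6 contribute 0. Total contributed: 9.
Player 6 keeps 9 and receives 3.7 × 9 × 1/25 = 1.33 from the shared codebase effort, for a payoff of 10.33.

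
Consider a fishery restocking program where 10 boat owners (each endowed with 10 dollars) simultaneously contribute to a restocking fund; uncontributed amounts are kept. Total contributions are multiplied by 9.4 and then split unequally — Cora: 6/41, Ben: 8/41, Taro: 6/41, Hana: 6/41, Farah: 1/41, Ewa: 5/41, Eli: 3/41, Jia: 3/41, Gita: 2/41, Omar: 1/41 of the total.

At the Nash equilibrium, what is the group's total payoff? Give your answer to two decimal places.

For player j, contributing a unit is worthwhile iff 9.4 × (j's share) ≥ 1, i.e. iff j's share is at least 0.1064.
Cora, Ben, Taro, Hana and Ewa are above the threshold, contributing 10 each; the remaining 5 contribute 0. Total contributed: 50.
The restocking fund pays out 9.4 × 50 = 470.00 in total (split across the unequal shares, but the aggregate is all that matters for the group sum).
The 5 free-riders keep 10 each, adding 50. Group total = 50 + 470.00 = 520.00.

520.00 dollars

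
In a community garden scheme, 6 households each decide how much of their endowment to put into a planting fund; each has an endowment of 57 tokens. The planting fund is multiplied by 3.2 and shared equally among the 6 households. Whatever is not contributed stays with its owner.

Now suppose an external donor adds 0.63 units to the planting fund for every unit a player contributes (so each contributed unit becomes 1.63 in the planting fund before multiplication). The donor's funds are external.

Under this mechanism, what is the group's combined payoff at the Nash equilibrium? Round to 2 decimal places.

Even with the mechanism, each unit contributed returns only 3.2 × 1.63 / 6 = 0.8693 per unit of net cost, so contributing nothing is still dominant.
Everyone keeps their endowment and the group total is 6 × 57 = 342.

342.00 tokens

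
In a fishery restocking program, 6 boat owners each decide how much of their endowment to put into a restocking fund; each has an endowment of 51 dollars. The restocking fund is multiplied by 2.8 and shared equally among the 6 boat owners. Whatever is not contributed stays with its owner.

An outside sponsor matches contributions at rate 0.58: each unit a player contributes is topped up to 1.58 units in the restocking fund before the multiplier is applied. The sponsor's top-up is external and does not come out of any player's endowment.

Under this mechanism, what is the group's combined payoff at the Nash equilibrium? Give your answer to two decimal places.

306.00 dollars

With the mechanism, a contributed unit returns 2.8 × 1.58 / 6 = 0.7373 per unit of net cost — still below 1 — so contributing 0 remains dominant for every player.
Everyone keeps their endowment and the group total is 6 × 51 = 306.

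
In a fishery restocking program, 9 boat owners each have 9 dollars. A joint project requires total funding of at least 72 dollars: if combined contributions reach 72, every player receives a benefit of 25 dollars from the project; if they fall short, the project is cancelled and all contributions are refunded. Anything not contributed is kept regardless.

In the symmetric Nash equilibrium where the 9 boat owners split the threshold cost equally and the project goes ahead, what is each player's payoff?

Equal share of the threshold: 72/9 = 8.
At this profile no one gains by cutting their contribution: any cut drops the total below 72, the project is cancelled, contributions are refunded, and the deviator ends with 9, which is less than 9 − 8 + 25 = 26. Contributing more than 8 just wastes the excess. So contributing exactly 8 is a best response.
Each player's payoff: 9 − 8 + 25 = 26.

26 dollars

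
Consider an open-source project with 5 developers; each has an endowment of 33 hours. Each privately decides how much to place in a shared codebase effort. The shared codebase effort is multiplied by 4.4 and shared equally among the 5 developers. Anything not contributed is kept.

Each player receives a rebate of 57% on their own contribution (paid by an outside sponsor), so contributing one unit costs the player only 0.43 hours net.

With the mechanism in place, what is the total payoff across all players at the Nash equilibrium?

Under the mechanism each unit contributed yields (4.4/5) / 0.43 = 2.0465 back to its contributor per unit of net cost, which exceeds 1, making full contribution the dominant choice for everyone.
So the Nash equilibrium is full contribution by all 5; the group earns 5 × (33 × 0.57 + 4.4 × 33) = 820.05.

820.05 hours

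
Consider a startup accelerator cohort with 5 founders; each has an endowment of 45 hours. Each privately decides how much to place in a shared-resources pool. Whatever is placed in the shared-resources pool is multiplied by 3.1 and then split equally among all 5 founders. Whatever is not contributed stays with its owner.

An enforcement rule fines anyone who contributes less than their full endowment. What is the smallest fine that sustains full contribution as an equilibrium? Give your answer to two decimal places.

17.10 hours

Given the others contribute fully, the best deviation is to contribute 0 (any partial contribution still incurs the fine and gives up units whose private return 0.6200 is below 1).
Deviating from 45 to 0 saves 45 hours but forfeits the deviator's share of the drop in the shared-resources pool: 3.1/5 × 45 = 27.90.
So the deviation gain is 45 − 27.90 = 17.10, and the fine must be at least 17.10 hours to wipe it out.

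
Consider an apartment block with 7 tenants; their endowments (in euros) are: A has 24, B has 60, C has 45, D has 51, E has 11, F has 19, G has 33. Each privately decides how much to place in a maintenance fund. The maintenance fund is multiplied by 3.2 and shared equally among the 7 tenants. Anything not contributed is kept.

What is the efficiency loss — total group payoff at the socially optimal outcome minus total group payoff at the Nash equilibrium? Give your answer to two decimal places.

The private return per contributed unit is 3.2/7 = 0.4571 < 1 for every player regardless of endowment, so the Nash equilibrium is zero contribution and the group total is Σ E_j = 24 + 60 + 45 + 51 + 11 + 19 + 33 = 243.
Each contributed unit returns 3.200 to the group, so the social optimum is full contribution by everyone: group total = 3.200 × 243 = 777.60.
Efficiency loss = (3.200 − 1) × 243 = 534.60.

534.60 euros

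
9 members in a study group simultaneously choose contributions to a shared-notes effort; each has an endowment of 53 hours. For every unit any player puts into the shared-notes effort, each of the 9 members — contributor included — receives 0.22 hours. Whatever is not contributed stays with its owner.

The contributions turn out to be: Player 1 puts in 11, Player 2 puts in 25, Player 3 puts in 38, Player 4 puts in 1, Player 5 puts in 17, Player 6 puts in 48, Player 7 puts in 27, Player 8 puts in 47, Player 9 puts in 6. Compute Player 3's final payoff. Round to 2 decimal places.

63.40 hours

Total contributed: 11 + 25 + 38 + 1 + 17 + 48 + 27 + 47 + 6 = 220.
Each receives 0.22 × 220 = 48.40 from the shared-notes effort.
Player 3 keeps 53 − 38 = 15, so Player 3's payoff is 15 + 48.40 = 63.40.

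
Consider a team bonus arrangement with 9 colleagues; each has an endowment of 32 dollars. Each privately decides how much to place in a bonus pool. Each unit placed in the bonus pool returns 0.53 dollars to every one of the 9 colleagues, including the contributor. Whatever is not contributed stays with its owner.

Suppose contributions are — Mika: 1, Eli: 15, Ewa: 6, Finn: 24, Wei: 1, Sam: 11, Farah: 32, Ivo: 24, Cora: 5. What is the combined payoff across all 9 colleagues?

Total contributed: 1 + 15 + 6 + 24 + 1 + 11 + 32 + 24 + 5 = 119; total kept: 9 × 32 − 119 = 169.
The bonus pool pays out 0.53 × 9 × 119 = 567.63 in aggregate.
Group total = 169 + 567.63 = 736.63.

736.63 dollars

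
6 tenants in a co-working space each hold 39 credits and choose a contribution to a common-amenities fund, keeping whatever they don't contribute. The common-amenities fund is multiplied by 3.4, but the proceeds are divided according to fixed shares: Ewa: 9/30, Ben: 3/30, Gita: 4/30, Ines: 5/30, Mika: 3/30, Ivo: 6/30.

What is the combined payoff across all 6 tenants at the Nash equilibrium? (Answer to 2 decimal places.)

327.60 credits

Player j's private return per contributed unit is 3.4 × (j's share). Contributing is weakly dominant for j when that share is at least 1/3.4 = 0.2941, and contributing 0 is dominant otherwise.
Only Ewa (9/30) clears that bar, contributing 39; the remaining 5 contribute 0. Total contributed: 39.
The common-amenities fund pays out 3.4 × 39 = 132.60 in total (split across the unequal shares, but the aggregate is all that matters for the group sum).
The 5 free-riders keep 39 each, adding 195. Group total = 195 + 132.60 = 327.60.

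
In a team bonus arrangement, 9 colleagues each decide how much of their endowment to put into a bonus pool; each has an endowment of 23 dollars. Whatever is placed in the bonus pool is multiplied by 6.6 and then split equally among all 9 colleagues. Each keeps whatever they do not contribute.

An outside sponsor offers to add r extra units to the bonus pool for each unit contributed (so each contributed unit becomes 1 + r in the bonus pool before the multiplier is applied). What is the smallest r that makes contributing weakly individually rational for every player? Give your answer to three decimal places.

0.364

With matching at rate r, one contributed unit becomes (1 + r) in the bonus pool and returns 6.6 × (1 + r) / 9 to the contributor.
Setting this equal to 1: 1 + r = 9/6.6 = 1.3636.
So the minimum matching rate is r = 1.3636 − 1 = 0.364.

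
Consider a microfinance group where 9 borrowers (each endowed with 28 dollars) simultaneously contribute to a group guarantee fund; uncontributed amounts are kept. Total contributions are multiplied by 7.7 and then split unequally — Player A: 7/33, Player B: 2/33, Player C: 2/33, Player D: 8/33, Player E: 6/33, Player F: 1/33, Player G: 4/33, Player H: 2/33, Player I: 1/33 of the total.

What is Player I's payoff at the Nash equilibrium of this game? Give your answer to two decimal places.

47.60 dollars

A player with share s gets back 7.7·s per unit contributed, so full contribution is dominant for anyone with s > 1/7.7 = 0.1299 and zero contribution is dominant for anyone below.
Player A, Player D and Player E clear that bar, contributing 28 each; the remaining 6 contribute 0. Total contributed: 84.
Player I keeps 28 and receives 7.7 × 84 × 1/33 = 19.60 from the group guarantee fund, for a payoff of 47.60.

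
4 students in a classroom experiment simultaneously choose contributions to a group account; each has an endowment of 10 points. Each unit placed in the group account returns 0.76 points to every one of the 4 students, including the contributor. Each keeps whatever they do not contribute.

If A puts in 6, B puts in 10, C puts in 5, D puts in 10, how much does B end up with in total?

23.56 points

Total contributed: 6 + 10 + 5 + 10 = 31.
Each receives 0.76 × 31 = 23.56 from the group account.
B keeps 10 − 10 = 0, so B's payoff is 0 + 23.56 = 23.56.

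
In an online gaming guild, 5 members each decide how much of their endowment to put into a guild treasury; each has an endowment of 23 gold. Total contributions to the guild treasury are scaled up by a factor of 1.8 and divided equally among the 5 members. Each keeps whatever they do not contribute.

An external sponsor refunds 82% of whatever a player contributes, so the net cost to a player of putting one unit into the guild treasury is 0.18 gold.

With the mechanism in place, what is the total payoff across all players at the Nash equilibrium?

301.30 gold

Under the mechanism each unit contributed yields (1.8/5) / 0.18 = 2.0000 back to its contributor per unit of net cost, which exceeds 1, making full contribution the dominant choice for everyone.
At the Nash equilibrium everyone contributes 23. Group total payoff = 5 × (23 × 0.82 + 1.8 × 23) = 301.30.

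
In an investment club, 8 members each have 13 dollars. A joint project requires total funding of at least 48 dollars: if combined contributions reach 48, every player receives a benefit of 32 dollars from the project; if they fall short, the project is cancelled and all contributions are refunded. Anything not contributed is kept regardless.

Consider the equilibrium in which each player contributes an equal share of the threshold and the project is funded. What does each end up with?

Equal share of the threshold: 48/8 = 6.
At this profile no one gains by cutting their contribution: any cut drops the total below 48, the project is cancelled, contributions are refunded, and the deviator ends with 13, which is less than 13 − 6 + 32 = 39. Contributing more than 6 just wastes the excess. So contributing exactly 6 is a best response.
Each player's payoff: 13 − 6 + 32 = 39.

39 dollars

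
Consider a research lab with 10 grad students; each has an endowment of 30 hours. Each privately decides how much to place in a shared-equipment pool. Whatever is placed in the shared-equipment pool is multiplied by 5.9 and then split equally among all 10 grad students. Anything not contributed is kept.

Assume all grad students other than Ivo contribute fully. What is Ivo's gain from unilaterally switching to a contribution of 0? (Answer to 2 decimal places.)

Switching from a contribution of 30 to 0 lets Ivo keep an extra 30 hours, but lowers the shared-equipment pool by 30, which costs Ivo their own share of that drop: 5.9/10 × 30 = 17.70.
Net gain = 30 − 17.70 = 12.30. The private return per contributed unit (0.5900) is below 1, so free-riding is indeed the best response regardless of what the others do.

12.30 hours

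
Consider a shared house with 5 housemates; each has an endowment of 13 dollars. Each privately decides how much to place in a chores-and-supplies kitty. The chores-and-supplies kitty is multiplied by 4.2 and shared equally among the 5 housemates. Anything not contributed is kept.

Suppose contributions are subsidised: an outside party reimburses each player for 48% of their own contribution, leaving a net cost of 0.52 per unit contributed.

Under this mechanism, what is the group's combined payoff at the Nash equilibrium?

The effective private return per unit is now (4.2/5) / 0.52 = 1.6154 > 1, so every player's dominant strategy flips to full contribution.
At the Nash equilibrium everyone contributes 13. Group total payoff = 5 × (13 × 0.48 + 4.2 × 13) = 304.20.

304.20 dollars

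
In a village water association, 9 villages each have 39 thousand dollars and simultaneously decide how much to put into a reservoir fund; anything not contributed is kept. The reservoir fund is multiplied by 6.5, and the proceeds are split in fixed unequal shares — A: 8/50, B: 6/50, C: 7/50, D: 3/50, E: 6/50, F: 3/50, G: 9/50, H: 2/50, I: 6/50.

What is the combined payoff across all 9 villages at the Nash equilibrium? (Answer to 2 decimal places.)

780.00 thousand dollars

Player j's private return per contributed unit is 6.5 × (j's share). Contributing is weakly dominant for j when that share is at least 1/6.5 = 0.1538, and contributing 0 is dominant otherwise.
A and G are above the threshold, contributing 39 each; the remaining 7 contribute 0. Total contributed: 78.
The reservoir fund pays out 6.5 × 78 = 507.00 in total (split across the unequal shares, but the aggregate is all that matters for the group sum).
The 7 free-riders keep 39 each, adding 273. Group total = 273 + 507.00 = 780.00.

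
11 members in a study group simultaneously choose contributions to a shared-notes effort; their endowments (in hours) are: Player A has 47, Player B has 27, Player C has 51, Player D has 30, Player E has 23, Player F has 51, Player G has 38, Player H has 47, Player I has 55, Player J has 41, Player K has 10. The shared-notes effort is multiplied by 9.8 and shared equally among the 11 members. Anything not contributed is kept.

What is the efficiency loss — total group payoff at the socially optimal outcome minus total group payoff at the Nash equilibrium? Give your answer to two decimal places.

3696.00 hours

The private return per contributed unit is 9.8/11 = 0.8909 < 1 for every player regardless of endowment, so the Nash equilibrium is zero contribution and the group total is Σ E_j = 47 + 27 + 51 + 30 + 23 + 51 + 38 + 47 + 55 + 41 + 10 = 420.
Each contributed unit returns 9.800 to the group, so the social optimum is full contribution by everyone: group total = 9.800 × 420 = 4116.00.
Efficiency loss = (9.800 − 1) × 420 = 3696.00.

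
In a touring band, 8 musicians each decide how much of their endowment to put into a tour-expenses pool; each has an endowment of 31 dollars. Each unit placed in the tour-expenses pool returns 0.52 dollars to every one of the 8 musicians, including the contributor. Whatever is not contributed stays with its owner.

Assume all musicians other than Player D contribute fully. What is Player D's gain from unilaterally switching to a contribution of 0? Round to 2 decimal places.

14.88 dollars

Switching from a contribution of 31 to 0 lets Player D keep an extra 31 dollars, but lowers the tour-expenses pool by 31, which costs Player D their own share of that drop: 0.52 × 31 = 16.12.
Net gain = 31 − 16.12 = 14.88. The private return per contributed unit (0.52) is below 1, so free-riding is indeed the best response regardless of what the others do.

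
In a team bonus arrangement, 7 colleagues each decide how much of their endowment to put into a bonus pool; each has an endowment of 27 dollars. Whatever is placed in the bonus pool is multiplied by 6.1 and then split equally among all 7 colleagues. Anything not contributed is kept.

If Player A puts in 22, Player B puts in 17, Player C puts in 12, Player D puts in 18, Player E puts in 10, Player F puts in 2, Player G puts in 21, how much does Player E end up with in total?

Total contributed: 22 + 17 + 12 + 18 + 10 + 2 + 21 = 102.
Each receives 6.1 × 102 / 7 = 88.89 from the bonus pool.
Player E keeps 27 − 10 = 17, so Player E's payoff is 17 + 88.89 = 105.89.

105.89 dollars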